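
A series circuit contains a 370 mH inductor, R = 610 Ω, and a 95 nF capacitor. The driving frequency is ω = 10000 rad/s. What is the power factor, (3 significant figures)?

0.225

X_L = ωL = 3700 Ω
X_C = 1/(ωC) = 1050 Ω
Net reactance X = X_L − X_C = 2650 Ω
Z = 610 + j2650 Ω
|Z| = √(610² + 2650²) = 2720 Ω
∠Z = arctan(2650/610) = 77.0°
cos φ = cos(77.0°) = 0.225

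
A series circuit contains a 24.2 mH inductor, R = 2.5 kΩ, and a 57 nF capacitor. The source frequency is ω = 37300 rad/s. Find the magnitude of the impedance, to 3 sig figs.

X_L = ωL = 903 Ω
X_C = 1/(ωC) = 470 Ω
Net reactance X = X_L − X_C = 432 Ω
Z = 2500 + j432 Ω
|Z| = √(2500² + 432²) = 2540 Ω

2540 Ω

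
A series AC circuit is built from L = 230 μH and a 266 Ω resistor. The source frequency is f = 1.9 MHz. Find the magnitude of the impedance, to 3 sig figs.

2760 Ω

ω = 2πf = 1.194e+07 rad/s
X_L = ωL = 2750 Ω
Z = 266 + j2750 Ω
|Z| = √(266² + 2750²) = 2760 Ω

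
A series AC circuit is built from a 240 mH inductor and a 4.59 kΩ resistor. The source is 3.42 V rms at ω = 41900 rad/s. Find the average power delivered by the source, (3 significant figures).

439 μW

X_L = ωL = 10100 Ω
Z = 4590 + j10100 Ω
|Z| = √(4590² + 10100²) = 11100 Ω
∠Z = arctan(10100/4590) = 65.5°
I = V/|Z| = 309 μA
P = VI cos φ = 3.42 × 0.000309 × cos(65.5°) = 439 μW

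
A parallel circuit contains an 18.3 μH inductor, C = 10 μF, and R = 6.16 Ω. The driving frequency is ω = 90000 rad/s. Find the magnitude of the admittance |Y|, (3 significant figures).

335 mS

X_L = ωL = 1.65 Ω
X_C = 1/(ωC) = 1.11 Ω
Parallel: admittances add. Y = 1/R + 1/(jωL) + jωC
Y = (0.162 + j0.293) S
|Y| = 0.335 S → |Z| = 1/|Y| = 2.99 Ω, ∠Z = −∠Y = -61.0°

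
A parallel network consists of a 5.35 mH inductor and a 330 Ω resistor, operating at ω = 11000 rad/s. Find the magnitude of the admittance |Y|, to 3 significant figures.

X_L = ωL = 58.8 Ω
Parallel: admittances add. Y = 1/R + 1/(jωL)
Y = (0.00303 − j0.0170) S
|Y| = 0.0173 S → |Z| = 1/|Y| = 57.9 Ω, ∠Z = −∠Y = 79.9°

17.3 mS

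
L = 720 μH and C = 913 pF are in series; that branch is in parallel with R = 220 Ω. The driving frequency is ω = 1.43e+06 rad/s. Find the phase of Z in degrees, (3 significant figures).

39.8°

X_L = ωL = 1030 Ω
X_C = 1/(ωC) = 766 Ω
Branch 1: Z₁ = R = 220 Ω
Branch 2 (series LC): Z₂ = j(X_L − X_C) = j264 Ω
Parallel: Z = Z₁Z₂/(Z₁+Z₂), |Z| = 169 Ω, ∠Z = 39.8°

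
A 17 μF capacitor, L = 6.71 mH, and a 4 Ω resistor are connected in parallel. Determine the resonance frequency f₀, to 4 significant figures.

471.2 Hz

ω₀ = 1/√(LC) = 1/√(0.00671 × 1.7e-05) = 2961 rad/s
f₀ = ω₀/(2π) = 471.2 Hz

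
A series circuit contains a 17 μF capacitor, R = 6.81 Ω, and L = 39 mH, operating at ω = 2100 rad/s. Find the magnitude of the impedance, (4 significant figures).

X_L = ωL = 81.90 Ω
X_C = 1/(ωC) = 28.01 Ω
Net reactance X = X_L − X_C = 53.89 Ω
Z = 6.810 + j53.89 Ω
|Z| = √(6.810² + 53.89²) = 54.32 Ω

54.32 Ω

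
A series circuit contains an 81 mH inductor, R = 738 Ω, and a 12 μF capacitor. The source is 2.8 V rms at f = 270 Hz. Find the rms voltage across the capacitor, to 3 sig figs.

0.185 V

ω = 2πf = 1696 rad/s
X_L = ωL = 137 Ω
X_C = 1/(ωC) = 49.1 Ω
Net reactance X = X_L − X_C = 88.3 Ω
Z = 738 + j88.3 Ω
|Z| = √(738² + 88.3²) = 743 Ω
I = V/|Z| = 3.77 mA
V_C = I·|Z_C| = 0.00377 × 49.1 = 0.185 V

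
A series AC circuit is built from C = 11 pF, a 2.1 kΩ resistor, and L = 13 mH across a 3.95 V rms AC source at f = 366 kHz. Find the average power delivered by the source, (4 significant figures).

336.8 μW

ω = 2πf = 2.3e+06 rad/s
X_L = ωL = 29900 Ω
X_C = 1/(ωC) = 39530 Ω
Net reactance X = X_L − X_C = -9636 Ω
Z = 2100 − j9636 Ω
|Z| = √(2100² + 9636²) = 9863 Ω
∠Z = arctan(-9636/2100) = -77.71°
I = V/|Z| = 400.5 μA
P = VI cos φ = 3.95 × 0.0004005 × cos(-77.71°) = 336.8 μW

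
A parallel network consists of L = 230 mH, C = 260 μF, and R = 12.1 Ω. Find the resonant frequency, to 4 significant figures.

ω₀ = 1/√(LC) = 1/√(0.23 × 0.00026) = 129.3 rad/s
f₀ = ω₀/(2π) = 20.58 Hz

20.58 Hz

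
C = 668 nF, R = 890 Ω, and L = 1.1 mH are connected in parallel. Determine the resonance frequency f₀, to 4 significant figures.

5.871 kHz

ω₀ = 1/√(LC) = 1/√(0.0011 × 6.68e-07) = 36890 rad/s
f₀ = ω₀/(2π) = 5.871 kHz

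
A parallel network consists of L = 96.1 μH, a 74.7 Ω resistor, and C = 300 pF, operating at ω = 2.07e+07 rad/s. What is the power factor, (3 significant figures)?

X_L = ωL = 1990 Ω
X_C = 1/(ωC) = 161 Ω
Parallel: admittances add. Y = 1/R + 1/(jωL) + jωC
Y = (0.0134 + j0.00571) S
|Y| = 0.0146 S → |Z| = 1/|Y| = 68.7 Ω, ∠Z = −∠Y = -23.1°
cos φ = cos(-23.1°) = 0.920

0.920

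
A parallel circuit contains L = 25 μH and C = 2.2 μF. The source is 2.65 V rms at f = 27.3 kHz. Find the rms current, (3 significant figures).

ω = 2πf = 171500 rad/s
X_L = ωL = 4.29 Ω
X_C = 1/(ωC) = 2.65 Ω
Parallel: admittances add. Y = 1/(jωL) + jωC
Y = (0 + j0.144) S
|Y| = 0.144 S → |Z| = 1/|Y| = 6.94 Ω, ∠Z = −∠Y = -90.0°
I = V/|Z| = 2.65/6.94 = 382 mA

382 mA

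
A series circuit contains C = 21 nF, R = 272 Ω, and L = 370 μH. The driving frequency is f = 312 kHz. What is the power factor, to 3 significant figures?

ω = 2πf = 1.96e+06 rad/s
X_L = ωL = 725 Ω
X_C = 1/(ωC) = 24.3 Ω
Net reactance X = X_L − X_C = 701 Ω
Z = 272 + j701 Ω
|Z| = √(272² + 701²) = 752 Ω
∠Z = arctan(701/272) = 68.8°
cos φ = cos(68.8°) = 0.362

0.362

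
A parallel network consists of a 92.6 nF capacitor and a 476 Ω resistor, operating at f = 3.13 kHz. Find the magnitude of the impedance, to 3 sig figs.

ω = 2πf = 19670 rad/s
X_C = 1/(ωC) = 549 Ω
Parallel: admittances add. Y = 1/R + jωC
Y = (0.00210 + j0.00182) S
|Y| = 0.00278 S → |Z| = 1/|Y| = 360 Ω, ∠Z = −∠Y = -40.9°

360 Ω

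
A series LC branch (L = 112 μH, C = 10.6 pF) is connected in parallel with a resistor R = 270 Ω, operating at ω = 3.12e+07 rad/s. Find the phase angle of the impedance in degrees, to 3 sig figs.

29.8°

X_L = ωL = 3490 Ω
X_C = 1/(ωC) = 3020 Ω
Branch 1: Z₁ = R = 270 Ω
Branch 2 (series LC): Z₂ = j(X_L − X_C) = j471 Ω
Parallel: Z = Z₁Z₂/(Z₁+Z₂), |Z| = 234 Ω, ∠Z = 29.8°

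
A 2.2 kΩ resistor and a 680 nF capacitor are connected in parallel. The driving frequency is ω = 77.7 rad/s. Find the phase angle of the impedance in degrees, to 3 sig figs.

-6.63°

X_C = 1/(ωC) = 18900 Ω
Parallel: admittances add. Y = 1/R + jωC
Y = (0.000455 + j5.28e-05) S
|Y| = 0.000458 S → |Z| = 1/|Y| = 2190 Ω, ∠Z = −∠Y = -6.63°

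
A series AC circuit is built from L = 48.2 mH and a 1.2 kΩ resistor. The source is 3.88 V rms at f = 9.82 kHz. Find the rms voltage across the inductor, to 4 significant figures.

3.598 V

ω = 2πf = 61700 rad/s
X_L = ωL = 2974 Ω
Z = 1200 + j2974 Ω
|Z| = √(1200² + 2974²) = 3207 Ω
I = V/|Z| = 1.210 mA
V_L = I·|Z_L| = 0.001210 × 2974 = 3.598 V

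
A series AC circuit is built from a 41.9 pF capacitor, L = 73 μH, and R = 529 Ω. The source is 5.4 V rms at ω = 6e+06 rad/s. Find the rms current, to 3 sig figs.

1.51 mA

X_L = ωL = 438 Ω
X_C = 1/(ωC) = 3980 Ω
Net reactance X = X_L − X_C = -3540 Ω
Z = 529 − j3540 Ω
|Z| = √(529² + 3540²) = 3580 Ω
I = V/|Z| = 5.4/3580 = 1.51 mA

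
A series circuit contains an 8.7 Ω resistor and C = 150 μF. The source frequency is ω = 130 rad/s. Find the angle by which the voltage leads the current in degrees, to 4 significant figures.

-80.37°

X_C = 1/(ωC) = 51.28 Ω
Z = 8.700 − j51.28 Ω
|Z| = √(8.700² + 51.28²) = 52.01 Ω
∠Z = arctan(-51.28/8.700) = -80.37°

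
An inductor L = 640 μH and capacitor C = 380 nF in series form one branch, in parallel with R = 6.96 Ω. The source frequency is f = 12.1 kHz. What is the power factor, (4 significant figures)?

0.8960

ω = 2πf = 76030 rad/s
X_L = ωL = 48.66 Ω
X_C = 1/(ωC) = 34.61 Ω
Branch 1: Z₁ = R = 6.960 Ω
Branch 2 (series LC): Z₂ = j(X_L − X_C) = j14.04 Ω
Parallel: Z = Z₁Z₂/(Z₁+Z₂), |Z| = 6.236 Ω, ∠Z = 26.36°
cos φ = cos(26.36°) = 0.8960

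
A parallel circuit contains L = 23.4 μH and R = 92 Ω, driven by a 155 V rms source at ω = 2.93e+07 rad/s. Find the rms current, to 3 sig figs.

X_L = ωL = 686 Ω
Parallel: admittances add. Y = 1/R + 1/(jωL)
Y = (0.0109 − j0.00146) S
|Y| = 0.0110 S → |Z| = 1/|Y| = 91.2 Ω, ∠Z = −∠Y = 7.64°
I = V/|Z| = 155/91.2 = 1.70 A

1.70 A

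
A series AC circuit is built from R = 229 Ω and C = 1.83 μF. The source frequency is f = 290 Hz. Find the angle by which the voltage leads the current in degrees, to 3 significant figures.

ω = 2πf = 1822 rad/s
X_C = 1/(ωC) = 300 Ω
Z = 229 − j300 Ω
|Z| = √(229² + 300²) = 377 Ω
∠Z = arctan(-300/229) = -52.6°

-52.6°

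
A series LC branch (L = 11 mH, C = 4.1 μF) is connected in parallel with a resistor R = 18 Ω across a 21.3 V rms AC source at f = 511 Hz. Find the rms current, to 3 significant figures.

ω = 2πf = 3211 rad/s
X_L = ωL = 35.3 Ω
X_C = 1/(ωC) = 76.0 Ω
Branch 1: Z₁ = R = 18.0 Ω
Branch 2 (series LC): Z₂ = j(X_L − X_C) = −j40.6 Ω
Parallel: Z = Z₁Z₂/(Z₁+Z₂), |Z| = 16.5 Ω, ∠Z = -23.9°
I = V/|Z| = 21.3/16.5 = 1.29 A

1.29 A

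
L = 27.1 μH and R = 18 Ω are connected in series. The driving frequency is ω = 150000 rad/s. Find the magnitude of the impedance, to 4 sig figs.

18.45 Ω

X_L = ωL = 4.065 Ω
Z = 18.00 + j4.065 Ω
|Z| = √(18.00² + 4.065²) = 18.45 Ω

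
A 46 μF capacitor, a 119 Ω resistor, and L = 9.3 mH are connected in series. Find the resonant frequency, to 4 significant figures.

243.3 Hz

ω₀ = 1/√(LC) = 1/√(0.0093 × 4.6e-05) = 1529 rad/s
f₀ = ω₀/(2π) = 243.3 Hz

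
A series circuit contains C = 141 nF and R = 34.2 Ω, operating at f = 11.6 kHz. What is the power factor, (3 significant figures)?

0.332

ω = 2πf = 72880 rad/s
X_C = 1/(ωC) = 97.3 Ω
Z = 34.2 − j97.3 Ω
|Z| = √(34.2² + 97.3²) = 103 Ω
∠Z = arctan(-97.3/34.2) = -70.6°
cos φ = cos(-70.6°) = 0.332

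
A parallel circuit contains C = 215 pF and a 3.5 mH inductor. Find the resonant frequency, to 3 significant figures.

183 kHz

ω₀ = 1/√(LC) = 1/√(0.0035 × 2.15e-10) = 1.153e+06 rad/s
f₀ = ω₀/(2π) = 183 kHz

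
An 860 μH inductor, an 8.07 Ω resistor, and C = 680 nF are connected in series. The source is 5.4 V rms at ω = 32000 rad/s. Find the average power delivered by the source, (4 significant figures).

X_L = ωL = 27.52 Ω
X_C = 1/(ωC) = 45.96 Ω
Net reactance X = X_L − X_C = -18.44 Ω
Z = 8.070 − j18.44 Ω
|Z| = √(8.070² + 18.44²) = 20.12 Ω
∠Z = arctan(-18.44/8.070) = -66.36°
I = V/|Z| = 268.3 mA
P = VI cos φ = 5.4 × 0.2683 × cos(-66.36°) = 581.0 mW

581.0 mW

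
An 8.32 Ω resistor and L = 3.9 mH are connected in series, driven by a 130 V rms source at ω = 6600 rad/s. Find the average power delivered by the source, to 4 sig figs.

X_L = ωL = 25.74 Ω
Z = 8.320 + j25.74 Ω
|Z| = √(8.320² + 25.74²) = 27.05 Ω
∠Z = arctan(25.74/8.320) = 72.09°
I = V/|Z| = 4.806 A
P = VI cos φ = 130 × 4.806 × cos(72.09°) = 192.1 W

192.1 W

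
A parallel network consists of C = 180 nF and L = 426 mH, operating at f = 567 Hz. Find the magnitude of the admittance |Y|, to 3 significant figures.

17.7 μS

ω = 2πf = 3563 rad/s
X_L = ωL = 1520 Ω
X_C = 1/(ωC) = 1560 Ω
Parallel: admittances add. Y = 1/(jωL) + jωC
Y = (0 − j1.77e-05) S
|Y| = 1.77e-05 S → |Z| = 1/|Y| = 56700 Ω, ∠Z = −∠Y = 90.0°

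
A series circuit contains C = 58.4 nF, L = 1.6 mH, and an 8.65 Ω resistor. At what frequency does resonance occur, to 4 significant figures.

16.46 kHz

ω₀ = 1/√(LC) = 1/√(0.0016 × 5.84e-08) = 103500 rad/s
f₀ = ω₀/(2π) = 16.46 kHz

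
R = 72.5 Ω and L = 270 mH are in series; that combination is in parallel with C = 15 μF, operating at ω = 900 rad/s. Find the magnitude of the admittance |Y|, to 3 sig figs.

9.79 mS

X_L = ωL = 243 Ω
X_C = 1/(ωC) = 74.1 Ω
Branch 1 (R+jX_L): Z₁ = 72.5 + j243 Ω, |Z₁| = 254 Ω
Branch 2 (−jX_C): Z₂ = −j74.1 Ω
Parallel: Z = Z₁Z₂/(Z₁+Z₂), |Z| = 102 Ω, ∠Z = -83.4°
|Y| = 1/|Z| = 9.79 mS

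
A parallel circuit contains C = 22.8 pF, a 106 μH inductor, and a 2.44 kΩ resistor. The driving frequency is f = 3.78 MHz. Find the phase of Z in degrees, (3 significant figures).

-19.4°

ω = 2πf = 2.375e+07 rad/s
X_L = ωL = 2520 Ω
X_C = 1/(ωC) = 1850 Ω
Parallel: admittances add. Y = 1/R + 1/(jωL) + jωC
Y = (0.000410 + j0.000144) S
|Y| = 0.000434 S → |Z| = 1/|Y| = 2300 Ω, ∠Z = −∠Y = -19.4°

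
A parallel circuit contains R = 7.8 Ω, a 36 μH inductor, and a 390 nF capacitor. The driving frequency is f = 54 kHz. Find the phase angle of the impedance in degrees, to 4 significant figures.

-21.48°

ω = 2πf = 339300 rad/s
X_L = ωL = 12.21 Ω
X_C = 1/(ωC) = 7.557 Ω
Parallel: admittances add. Y = 1/R + 1/(jωL) + jωC
Y = (0.1282 + j0.05045) S
|Y| = 0.1378 S → |Z| = 1/|Y| = 7.258 Ω, ∠Z = −∠Y = -21.48°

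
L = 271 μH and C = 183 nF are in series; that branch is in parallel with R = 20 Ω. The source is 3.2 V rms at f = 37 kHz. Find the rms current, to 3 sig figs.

179 mA

ω = 2πf = 232500 rad/s
X_L = ωL = 63.0 Ω
X_C = 1/(ωC) = 23.5 Ω
Branch 1: Z₁ = R = 20.0 Ω
Branch 2 (series LC): Z₂ = j(X_L − X_C) = j39.5 Ω
Parallel: Z = Z₁Z₂/(Z₁+Z₂), |Z| = 17.8 Ω, ∠Z = 26.9°
I = V/|Z| = 3.2/17.8 = 179 mA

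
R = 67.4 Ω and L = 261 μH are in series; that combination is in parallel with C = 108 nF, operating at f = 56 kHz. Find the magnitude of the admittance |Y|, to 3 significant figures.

ω = 2πf = 351900 rad/s
X_L = ωL = 91.8 Ω
X_C = 1/(ωC) = 26.3 Ω
Branch 1 (R+jX_L): Z₁ = 67.4 + j91.8 Ω, |Z₁| = 114 Ω
Branch 2 (−jX_C): Z₂ = −j26.3 Ω
Parallel: Z = Z₁Z₂/(Z₁+Z₂), |Z| = 31.9 Ω, ∠Z = -80.5°
|Y| = 1/|Z| = 31.4 mS

31.4 mS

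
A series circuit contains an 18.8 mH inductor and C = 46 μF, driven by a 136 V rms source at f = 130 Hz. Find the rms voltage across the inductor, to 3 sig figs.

ω = 2πf = 816.8 rad/s
X_L = ωL = 15.4 Ω
X_C = 1/(ωC) = 26.6 Ω
Net reactance X = X_L − X_C = -11.3 Ω
Z = − j11.3 Ω
|Z| = √(0² + 11.3²) = 11.3 Ω
I = V/|Z| = 12.1 A
V_L = I·|Z_L| = 12.1 × 15.4 = 185 V

185 V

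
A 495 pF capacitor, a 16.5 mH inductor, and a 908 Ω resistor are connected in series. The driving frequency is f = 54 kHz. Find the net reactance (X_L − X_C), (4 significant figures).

-355.9 Ω

ω = 2πf = 339300 rad/s
X_L = ωL = 5598 Ω
X_C = 1/(ωC) = 5954 Ω
X = 5598 − 5954 = -355.9 Ω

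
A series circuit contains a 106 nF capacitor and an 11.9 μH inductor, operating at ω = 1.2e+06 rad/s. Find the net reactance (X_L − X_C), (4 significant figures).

6.418 Ω

X_L = ωL = 14.28 Ω
X_C = 1/(ωC) = 7.862 Ω
X = 14.28 − 7.862 = 6.418 Ω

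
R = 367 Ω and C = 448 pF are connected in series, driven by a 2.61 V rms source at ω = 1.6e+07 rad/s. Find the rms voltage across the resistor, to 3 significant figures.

2.44 V

X_C = 1/(ωC) = 140 Ω
Z = 367 − j140 Ω
|Z| = √(367² + 140²) = 393 Ω
I = V/|Z| = 6.65 mA
V_R = I·|Z_R| = 0.00665 × 367 = 2.44 V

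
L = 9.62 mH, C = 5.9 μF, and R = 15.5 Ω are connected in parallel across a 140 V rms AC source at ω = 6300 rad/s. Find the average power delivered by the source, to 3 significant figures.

X_L = ωL = 60.6 Ω
X_C = 1/(ωC) = 26.9 Ω
Parallel: admittances add. Y = 1/R + 1/(jωL) + jωC
Y = (0.0645 + j0.0207) S
|Y| = 0.0677 S → |Z| = 1/|Y| = 14.8 Ω, ∠Z = −∠Y = -17.8°
I = V/|Z| = 9.48 A
P = VI cos φ = 140 × 9.48 × cos(-17.8°) = 1.26 kW

1.26 kW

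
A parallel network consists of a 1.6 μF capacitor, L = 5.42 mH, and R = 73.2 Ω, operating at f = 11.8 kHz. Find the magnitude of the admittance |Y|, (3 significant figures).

ω = 2πf = 74140 rad/s
X_L = ωL = 402 Ω
X_C = 1/(ωC) = 8.43 Ω
Parallel: admittances add. Y = 1/R + 1/(jωL) + jωC
Y = (0.0137 + j0.116) S
|Y| = 0.117 S → |Z| = 1/|Y| = 8.55 Ω, ∠Z = −∠Y = -83.3°

117 mS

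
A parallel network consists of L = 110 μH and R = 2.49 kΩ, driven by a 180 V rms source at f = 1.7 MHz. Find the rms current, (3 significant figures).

ω = 2πf = 1.068e+07 rad/s
X_L = ωL = 1170 Ω
Parallel: admittances add. Y = 1/R + 1/(jωL)
Y = (0.000402 − j0.000851) S
|Y| = 0.000941 S → |Z| = 1/|Y| = 1060 Ω, ∠Z = −∠Y = 64.7°
I = V/|Z| = 180/1060 = 169 mA

169 mA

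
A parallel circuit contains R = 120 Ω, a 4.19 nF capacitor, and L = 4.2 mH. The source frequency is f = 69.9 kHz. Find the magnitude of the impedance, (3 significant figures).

119 Ω

ω = 2πf = 439200 rad/s
X_L = ωL = 1840 Ω
X_C = 1/(ωC) = 543 Ω
Parallel: admittances add. Y = 1/R + 1/(jωL) + jωC
Y = (0.00833 + j0.00130) S
|Y| = 0.00843 S → |Z| = 1/|Y| = 119 Ω, ∠Z = −∠Y = -8.85°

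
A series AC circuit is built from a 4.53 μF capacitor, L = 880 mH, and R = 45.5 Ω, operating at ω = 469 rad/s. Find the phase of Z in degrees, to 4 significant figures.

X_L = ωL = 412.7 Ω
X_C = 1/(ωC) = 470.7 Ω
Net reactance X = X_L − X_C = -57.96 Ω
Z = 45.50 − j57.96 Ω
|Z| = √(45.50² + 57.96²) = 73.69 Ω
∠Z = arctan(-57.96/45.50) = -51.87°

-51.87°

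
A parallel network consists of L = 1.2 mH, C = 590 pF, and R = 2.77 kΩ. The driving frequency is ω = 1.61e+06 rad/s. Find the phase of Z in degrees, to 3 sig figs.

X_L = ωL = 1930 Ω
X_C = 1/(ωC) = 1050 Ω
Parallel: admittances add. Y = 1/R + 1/(jωL) + jωC
Y = (0.000361 + j0.000432) S
|Y| = 0.000563 S → |Z| = 1/|Y| = 1780 Ω, ∠Z = −∠Y = -50.1°

-50.1°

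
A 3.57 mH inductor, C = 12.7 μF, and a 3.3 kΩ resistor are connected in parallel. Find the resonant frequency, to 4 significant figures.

747.5 Hz

ω₀ = 1/√(LC) = 1/√(0.00357 × 1.27e-05) = 4696 rad/s
f₀ = ω₀/(2π) = 747.5 Hz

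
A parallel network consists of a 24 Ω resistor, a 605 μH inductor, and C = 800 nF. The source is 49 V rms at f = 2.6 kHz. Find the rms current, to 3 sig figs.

ω = 2πf = 16340 rad/s
X_L = ωL = 9.88 Ω
X_C = 1/(ωC) = 76.5 Ω
Parallel: admittances add. Y = 1/R + 1/(jωL) + jωC
Y = (0.0417 − j0.0881) S
|Y| = 0.0975 S → |Z| = 1/|Y| = 10.3 Ω, ∠Z = −∠Y = 64.7°
I = V/|Z| = 49/10.3 = 4.78 A

4.78 A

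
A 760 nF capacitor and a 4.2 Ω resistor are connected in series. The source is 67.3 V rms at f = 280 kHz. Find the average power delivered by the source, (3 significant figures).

ω = 2πf = 1.759e+06 rad/s
X_C = 1/(ωC) = 0.748 Ω
Z = 4.20 − j0.748 Ω
|Z| = √(4.20² + 0.748²) = 4.27 Ω
∠Z = arctan(-0.748/4.20) = -10.1°
I = V/|Z| = 15.8 A
P = VI cos φ = 67.3 × 15.8 × cos(-10.1°) = 1.05 kW

1.05 kW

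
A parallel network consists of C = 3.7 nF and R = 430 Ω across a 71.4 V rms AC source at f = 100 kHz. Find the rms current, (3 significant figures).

235 mA

ω = 2πf = 628300 rad/s
X_C = 1/(ωC) = 430 Ω
Parallel: admittances add. Y = 1/R + jωC
Y = (0.00233 + j0.00232) S
|Y| = 0.00329 S → |Z| = 1/|Y| = 304 Ω, ∠Z = −∠Y = -45.0°
I = V/|Z| = 71.4/304 = 235 mA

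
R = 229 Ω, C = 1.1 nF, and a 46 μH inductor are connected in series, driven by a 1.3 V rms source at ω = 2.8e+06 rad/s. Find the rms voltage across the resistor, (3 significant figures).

X_L = ωL = 129 Ω
X_C = 1/(ωC) = 325 Ω
Net reactance X = X_L − X_C = -196 Ω
Z = 229 − j196 Ω
|Z| = √(229² + 196²) = 301 Ω
I = V/|Z| = 4.31 mA
V_R = I·|Z_R| = 0.00431 × 229 = 0.988 V

0.988 V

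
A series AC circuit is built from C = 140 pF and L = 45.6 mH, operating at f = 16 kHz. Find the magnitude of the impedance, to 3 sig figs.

66500 Ω

ω = 2πf = 100500 rad/s
X_L = ωL = 4580 Ω
X_C = 1/(ωC) = 71100 Ω
Net reactance X = X_L − X_C = -66500 Ω
Z = − j66500 Ω
|Z| = √(0² + 66500²) = 66500 Ω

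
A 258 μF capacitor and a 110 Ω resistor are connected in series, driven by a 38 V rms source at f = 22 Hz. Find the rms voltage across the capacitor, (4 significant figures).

ω = 2πf = 138.2 rad/s
X_C = 1/(ωC) = 28.04 Ω
Z = 110.0 − j28.04 Ω
|Z| = √(110.0² + 28.04²) = 113.5 Ω
I = V/|Z| = 334.7 mA
V_C = I·|Z_C| = 0.3347 × 28.04 = 9.386 V

9.386 V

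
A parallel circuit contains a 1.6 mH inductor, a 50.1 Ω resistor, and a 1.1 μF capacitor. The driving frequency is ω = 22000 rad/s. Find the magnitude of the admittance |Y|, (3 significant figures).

X_L = ωL = 35.2 Ω
X_C = 1/(ωC) = 41.3 Ω
Parallel: admittances add. Y = 1/R + 1/(jωL) + jωC
Y = (0.0200 − j0.00421) S
|Y| = 0.0204 S → |Z| = 1/|Y| = 49.0 Ω, ∠Z = −∠Y = 11.9°

20.4 mS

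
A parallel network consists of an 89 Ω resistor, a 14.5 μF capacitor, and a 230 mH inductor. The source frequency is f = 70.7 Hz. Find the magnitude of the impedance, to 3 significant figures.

ω = 2πf = 444.2 rad/s
X_L = ωL = 102 Ω
X_C = 1/(ωC) = 155 Ω
Parallel: admittances add. Y = 1/R + 1/(jωL) + jωC
Y = (0.0112 − j0.00335) S
|Y| = 0.0117 S → |Z| = 1/|Y| = 85.3 Ω, ∠Z = −∠Y = 16.6°

85.3 Ω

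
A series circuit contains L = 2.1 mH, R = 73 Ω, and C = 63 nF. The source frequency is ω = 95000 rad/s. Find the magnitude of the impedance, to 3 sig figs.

X_L = ωL = 200 Ω
X_C = 1/(ωC) = 167 Ω
Net reactance X = X_L − X_C = 32.4 Ω
Z = 73.0 + j32.4 Ω
|Z| = √(73.0² + 32.4²) = 79.9 Ω

79.9 Ω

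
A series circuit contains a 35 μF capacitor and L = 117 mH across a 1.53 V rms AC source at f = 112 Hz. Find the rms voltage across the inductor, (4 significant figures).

ω = 2πf = 703.7 rad/s
X_L = ωL = 82.33 Ω
X_C = 1/(ωC) = 40.60 Ω
Net reactance X = X_L − X_C = 41.73 Ω
Z = j41.73 Ω
|Z| = √(0² + 41.73²) = 41.73 Ω
I = V/|Z| = 36.66 mA
V_L = I·|Z_L| = 0.03666 × 82.33 = 3.018 V

3.018 V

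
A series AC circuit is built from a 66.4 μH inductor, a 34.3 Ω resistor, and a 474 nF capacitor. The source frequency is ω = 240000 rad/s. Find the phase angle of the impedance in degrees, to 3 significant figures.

11.8°

X_L = ωL = 15.9 Ω
X_C = 1/(ωC) = 8.79 Ω
Net reactance X = X_L − X_C = 7.15 Ω
Z = 34.3 + j7.15 Ω
|Z| = √(34.3² + 7.15²) = 35.0 Ω
∠Z = arctan(7.15/34.3) = 11.8°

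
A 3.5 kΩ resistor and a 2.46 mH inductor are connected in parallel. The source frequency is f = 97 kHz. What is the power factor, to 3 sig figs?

ω = 2πf = 609500 rad/s
X_L = ωL = 1500 Ω
Parallel: admittances add. Y = 1/R + 1/(jωL)
Y = (0.000286 − j0.000667) S
|Y| = 0.000726 S → |Z| = 1/|Y| = 1380 Ω, ∠Z = −∠Y = 66.8°
cos φ = cos(66.8°) = 0.394

0.394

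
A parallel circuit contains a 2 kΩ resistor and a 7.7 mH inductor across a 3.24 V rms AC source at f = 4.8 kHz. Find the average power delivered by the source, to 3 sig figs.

ω = 2πf = 30160 rad/s
X_L = ωL = 232 Ω
Parallel: admittances add. Y = 1/R + 1/(jωL)
Y = (0.000500 − j0.00431) S
|Y| = 0.00434 S → |Z| = 1/|Y| = 231 Ω, ∠Z = −∠Y = 83.4°
I = V/|Z| = 14.0 mA
P = VI cos φ = 3.24 × 0.0140 × cos(83.4°) = 5.25 mW

5.25 mW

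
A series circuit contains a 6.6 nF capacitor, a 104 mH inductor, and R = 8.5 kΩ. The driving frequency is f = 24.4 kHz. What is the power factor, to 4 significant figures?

ω = 2πf = 153300 rad/s
X_L = ωL = 15940 Ω
X_C = 1/(ωC) = 988.3 Ω
Net reactance X = X_L − X_C = 14960 Ω
Z = 8500 + j14960 Ω
|Z| = √(8500² + 14960²) = 17200 Ω
∠Z = arctan(14960/8500) = 60.39°
cos φ = cos(60.39°) = 0.4941

0.4941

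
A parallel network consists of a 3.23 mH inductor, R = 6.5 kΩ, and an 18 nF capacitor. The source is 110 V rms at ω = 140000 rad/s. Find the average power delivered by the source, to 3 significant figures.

1.86 W

X_L = ωL = 452 Ω
X_C = 1/(ωC) = 397 Ω
Parallel: admittances add. Y = 1/R + 1/(jωL) + jωC
Y = (0.000154 + j0.000309) S
|Y| = 0.000345 S → |Z| = 1/|Y| = 2900 Ω, ∠Z = −∠Y = -63.5°
I = V/|Z| = 37.9 mA
P = VI cos φ = 110 × 0.0379 × cos(-63.5°) = 1.86 W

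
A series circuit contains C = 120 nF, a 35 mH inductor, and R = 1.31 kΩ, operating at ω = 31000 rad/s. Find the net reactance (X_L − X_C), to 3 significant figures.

816 Ω

X_L = ωL = 1080 Ω
X_C = 1/(ωC) = 269 Ω
X = 1080 − 269 = 816 Ω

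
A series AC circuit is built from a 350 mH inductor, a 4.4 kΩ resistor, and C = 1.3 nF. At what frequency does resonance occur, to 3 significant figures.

7.46 kHz

ω₀ = 1/√(LC) = 1/√(0.35 × 1.3e-09) = 46880 rad/s
f₀ = ω₀/(2π) = 7.46 kHz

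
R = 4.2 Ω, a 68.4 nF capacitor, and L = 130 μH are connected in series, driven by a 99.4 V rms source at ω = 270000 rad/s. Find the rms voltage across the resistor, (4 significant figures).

X_L = ωL = 35.10 Ω
X_C = 1/(ωC) = 54.15 Ω
Net reactance X = X_L − X_C = -19.05 Ω
Z = 4.200 − j19.05 Ω
|Z| = √(4.200² + 19.05²) = 19.51 Ω
I = V/|Z| = 5.096 A
V_R = I·|Z_R| = 5.096 × 4.200 = 21.40 V

21.40 V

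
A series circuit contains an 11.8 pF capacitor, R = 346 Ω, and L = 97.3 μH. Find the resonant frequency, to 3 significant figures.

4.70 MHz

ω₀ = 1/√(LC) = 1/√(9.73e-05 × 1.18e-11) = 2.951e+07 rad/s
f₀ = ω₀/(2π) = 4.70 MHz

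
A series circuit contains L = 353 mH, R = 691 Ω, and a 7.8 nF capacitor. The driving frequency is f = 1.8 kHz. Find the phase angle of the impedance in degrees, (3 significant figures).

-84.6°

ω = 2πf = 11310 rad/s
X_L = ωL = 3990 Ω
X_C = 1/(ωC) = 11300 Ω
Net reactance X = X_L − X_C = -7340 Ω
Z = 691 − j7340 Ω
|Z| = √(691² + 7340²) = 7380 Ω
∠Z = arctan(-7340/691) = -84.6°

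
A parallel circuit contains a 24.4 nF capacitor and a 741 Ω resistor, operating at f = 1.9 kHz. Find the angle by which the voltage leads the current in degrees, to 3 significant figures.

-12.2°

ω = 2πf = 11940 rad/s
X_C = 1/(ωC) = 3430 Ω
Parallel: admittances add. Y = 1/R + jωC
Y = (0.00135 + j0.000291) S
|Y| = 0.00138 S → |Z| = 1/|Y| = 724 Ω, ∠Z = −∠Y = -12.2°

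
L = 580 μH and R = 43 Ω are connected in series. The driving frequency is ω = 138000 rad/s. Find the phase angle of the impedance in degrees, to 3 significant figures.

61.8°

X_L = ωL = 80.0 Ω
Z = 43.0 + j80.0 Ω
|Z| = √(43.0² + 80.0²) = 90.9 Ω
∠Z = arctan(80.0/43.0) = 61.8°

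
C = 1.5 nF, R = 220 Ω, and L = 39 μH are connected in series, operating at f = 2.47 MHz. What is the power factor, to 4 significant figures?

ω = 2πf = 1.552e+07 rad/s
X_L = ωL = 605.3 Ω
X_C = 1/(ωC) = 42.96 Ω
Net reactance X = X_L − X_C = 562.3 Ω
Z = 220.0 + j562.3 Ω
|Z| = √(220.0² + 562.3²) = 603.8 Ω
∠Z = arctan(562.3/220.0) = 68.63°
cos φ = cos(68.63°) = 0.3644

0.3644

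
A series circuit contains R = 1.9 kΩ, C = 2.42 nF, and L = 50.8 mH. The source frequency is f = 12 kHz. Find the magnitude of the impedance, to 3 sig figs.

ω = 2πf = 75400 rad/s
X_L = ωL = 3830 Ω
X_C = 1/(ωC) = 5480 Ω
Net reactance X = X_L − X_C = -1650 Ω
Z = 1900 − j1650 Ω
|Z| = √(1900² + 1650²) = 2520 Ω

2520 Ω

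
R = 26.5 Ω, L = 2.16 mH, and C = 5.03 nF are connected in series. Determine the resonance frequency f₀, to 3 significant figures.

ω₀ = 1/√(LC) = 1/√(0.00216 × 5.03e-09) = 303400 rad/s
f₀ = ω₀/(2π) = 48.3 kHz

48.3 kHz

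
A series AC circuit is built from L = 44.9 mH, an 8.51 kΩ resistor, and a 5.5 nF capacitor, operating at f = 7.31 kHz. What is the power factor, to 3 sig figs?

0.976

ω = 2πf = 45930 rad/s
X_L = ωL = 2060 Ω
X_C = 1/(ωC) = 3960 Ω
Net reactance X = X_L − X_C = -1900 Ω
Z = 8510 − j1900 Ω
|Z| = √(8510² + 1900²) = 8720 Ω
∠Z = arctan(-1900/8510) = -12.6°
cos φ = cos(-12.6°) = 0.976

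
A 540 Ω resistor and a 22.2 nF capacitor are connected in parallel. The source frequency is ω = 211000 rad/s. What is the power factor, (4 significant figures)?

X_C = 1/(ωC) = 213.5 Ω
Parallel: admittances add. Y = 1/R + jωC
Y = (0.001852 + j0.004684) S
|Y| = 0.005037 S → |Z| = 1/|Y| = 198.5 Ω, ∠Z = −∠Y = -68.43°
cos φ = cos(-68.43°) = 0.3677

0.3677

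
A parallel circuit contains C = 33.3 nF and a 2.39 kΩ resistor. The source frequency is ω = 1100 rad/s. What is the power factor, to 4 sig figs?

0.9962

X_C = 1/(ωC) = 27300 Ω
Parallel: admittances add. Y = 1/R + jωC
Y = (0.0004184 + j3.663e-05) S
|Y| = 0.0004200 S → |Z| = 1/|Y| = 2381 Ω, ∠Z = −∠Y = -5.003°
cos φ = cos(-5.003°) = 0.9962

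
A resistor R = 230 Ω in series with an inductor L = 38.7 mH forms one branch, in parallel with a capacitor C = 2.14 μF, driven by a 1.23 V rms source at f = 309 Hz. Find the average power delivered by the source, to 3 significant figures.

5.94 mW

ω = 2πf = 1942 rad/s
X_L = ωL = 75.1 Ω
X_C = 1/(ωC) = 241 Ω
Branch 1 (R+jX_L): Z₁ = 230 + j75.1 Ω, |Z₁| = 242 Ω
Branch 2 (−jX_C): Z₂ = −j241 Ω
Parallel: Z = Z₁Z₂/(Z₁+Z₂), |Z| = 206 Ω, ∠Z = -36.2°
I = V/|Z| = 5.99 mA
P = VI cos φ = 1.23 × 0.00599 × cos(-36.2°) = 5.94 mW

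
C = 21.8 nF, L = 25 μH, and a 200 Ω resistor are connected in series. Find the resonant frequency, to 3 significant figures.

ω₀ = 1/√(LC) = 1/√(2.5e-05 × 2.18e-08) = 1.355e+06 rad/s
f₀ = ω₀/(2π) = 216 kHz

216 kHz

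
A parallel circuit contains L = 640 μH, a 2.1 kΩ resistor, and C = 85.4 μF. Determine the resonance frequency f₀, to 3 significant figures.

681 Hz

ω₀ = 1/√(LC) = 1/√(0.00064 × 8.54e-05) = 4277 rad/s
f₀ = ω₀/(2π) = 681 Hz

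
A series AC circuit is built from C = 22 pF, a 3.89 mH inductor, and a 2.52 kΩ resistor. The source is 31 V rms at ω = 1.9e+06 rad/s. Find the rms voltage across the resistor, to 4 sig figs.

X_L = ωL = 7391 Ω
X_C = 1/(ωC) = 23920 Ω
Net reactance X = X_L − X_C = -16530 Ω
Z = 2520 − j16530 Ω
|Z| = √(2520² + 16530²) = 16720 Ω
I = V/|Z| = 1.854 mA
V_R = I·|Z_R| = 0.001854 × 2520 = 4.671 V

4.671 V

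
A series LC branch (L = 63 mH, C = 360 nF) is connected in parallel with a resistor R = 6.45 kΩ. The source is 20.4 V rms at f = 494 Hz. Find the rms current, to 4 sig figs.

29.34 mA

ω = 2πf = 3104 rad/s
X_L = ωL = 195.5 Ω
X_C = 1/(ωC) = 894.9 Ω
Branch 1: Z₁ = R = 6450 Ω
Branch 2 (series LC): Z₂ = j(X_L − X_C) = −j699.4 Ω
Parallel: Z = Z₁Z₂/(Z₁+Z₂), |Z| = 695.3 Ω, ∠Z = -83.81°
I = V/|Z| = 20.4/695.3 = 29.34 mA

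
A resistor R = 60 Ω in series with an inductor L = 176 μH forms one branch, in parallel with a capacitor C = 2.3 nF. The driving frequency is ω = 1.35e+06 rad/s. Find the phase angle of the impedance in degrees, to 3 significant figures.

40.4°

X_L = ωL = 238 Ω
X_C = 1/(ωC) = 322 Ω
Branch 1 (R+jX_L): Z₁ = 60.0 + j238 Ω, |Z₁| = 245 Ω
Branch 2 (−jX_C): Z₂ = −j322 Ω
Parallel: Z = Z₁Z₂/(Z₁+Z₂), |Z| = 762 Ω, ∠Z = 40.4°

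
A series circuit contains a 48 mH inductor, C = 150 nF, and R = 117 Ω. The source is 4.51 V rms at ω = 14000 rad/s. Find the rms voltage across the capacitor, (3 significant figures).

X_L = ωL = 672 Ω
X_C = 1/(ωC) = 476 Ω
Net reactance X = X_L − X_C = 196 Ω
Z = 117 + j196 Ω
|Z| = √(117² + 196²) = 228 Ω
I = V/|Z| = 19.8 mA
V_C = I·|Z_C| = 0.0198 × 476 = 9.42 V

9.42 V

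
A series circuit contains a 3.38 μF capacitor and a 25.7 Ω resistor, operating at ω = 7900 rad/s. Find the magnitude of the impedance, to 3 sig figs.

45.4 Ω

X_C = 1/(ωC) = 37.5 Ω
Z = 25.7 − j37.5 Ω
|Z| = √(25.7² + 37.5²) = 45.4 Ω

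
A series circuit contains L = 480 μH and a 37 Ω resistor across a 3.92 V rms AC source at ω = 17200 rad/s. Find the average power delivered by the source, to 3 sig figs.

X_L = ωL = 8.26 Ω
Z = 37.0 + j8.26 Ω
|Z| = √(37.0² + 8.26²) = 37.9 Ω
∠Z = arctan(8.26/37.0) = 12.6°
I = V/|Z| = 103 mA
P = VI cos φ = 3.92 × 0.103 × cos(12.6°) = 396 mW

396 mW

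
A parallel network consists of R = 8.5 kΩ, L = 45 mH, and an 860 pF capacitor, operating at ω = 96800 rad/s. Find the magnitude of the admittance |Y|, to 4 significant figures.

187.8 μS

X_L = ωL = 4356 Ω
X_C = 1/(ωC) = 12010 Ω
Parallel: admittances add. Y = 1/R + 1/(jωL) + jωC
Y = (0.0001176 − j0.0001463) S
|Y| = 0.0001878 S → |Z| = 1/|Y| = 5326 Ω, ∠Z = −∠Y = 51.20°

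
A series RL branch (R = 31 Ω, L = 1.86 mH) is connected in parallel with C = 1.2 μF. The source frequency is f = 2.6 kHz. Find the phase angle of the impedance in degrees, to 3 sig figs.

-11.9°

ω = 2πf = 16340 rad/s
X_L = ωL = 30.4 Ω
X_C = 1/(ωC) = 51.0 Ω
Branch 1 (R+jX_L): Z₁ = 31.0 + j30.4 Ω, |Z₁| = 43.4 Ω
Branch 2 (−jX_C): Z₂ = −j51.0 Ω
Parallel: Z = Z₁Z₂/(Z₁+Z₂), |Z| = 59.5 Ω, ∠Z = -11.9°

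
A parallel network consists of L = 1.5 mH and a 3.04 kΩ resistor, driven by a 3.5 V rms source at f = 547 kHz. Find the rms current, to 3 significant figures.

1.34 mA

ω = 2πf = 3.437e+06 rad/s
X_L = ωL = 5160 Ω
Parallel: admittances add. Y = 1/R + 1/(jωL)
Y = (0.000329 − j0.000194) S
|Y| = 0.000382 S → |Z| = 1/|Y| = 2620 Ω, ∠Z = −∠Y = 30.5°
I = V/|Z| = 3.5/2620 = 1.34 mA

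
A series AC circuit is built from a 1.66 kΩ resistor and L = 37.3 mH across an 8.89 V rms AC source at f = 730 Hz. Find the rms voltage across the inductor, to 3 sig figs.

ω = 2πf = 4587 rad/s
X_L = ωL = 171 Ω
Z = 1660 + j171 Ω
|Z| = √(1660² + 171²) = 1670 Ω
I = V/|Z| = 5.33 mA
V_L = I·|Z_L| = 0.00533 × 171 = 0.911 V

0.911 V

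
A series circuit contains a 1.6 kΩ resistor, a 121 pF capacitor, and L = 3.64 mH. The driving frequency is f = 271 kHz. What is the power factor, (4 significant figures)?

0.7656

ω = 2πf = 1.703e+06 rad/s
X_L = ωL = 6198 Ω
X_C = 1/(ωC) = 4854 Ω
Net reactance X = X_L − X_C = 1344 Ω
Z = 1600 + j1344 Ω
|Z| = √(1600² + 1344²) = 2090 Ω
∠Z = arctan(1344/1600) = 40.04°
cos φ = cos(40.04°) = 0.7656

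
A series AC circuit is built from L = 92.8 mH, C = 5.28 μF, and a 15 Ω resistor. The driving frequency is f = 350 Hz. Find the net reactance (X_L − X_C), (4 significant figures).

118.0 Ω

ω = 2πf = 2199 rad/s
X_L = ωL = 204.1 Ω
X_C = 1/(ωC) = 86.12 Ω
X = 204.1 − 86.12 = 118.0 Ω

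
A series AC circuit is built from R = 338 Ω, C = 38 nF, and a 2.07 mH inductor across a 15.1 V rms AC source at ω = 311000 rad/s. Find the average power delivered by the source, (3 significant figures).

181 mW

X_L = ωL = 644 Ω
X_C = 1/(ωC) = 84.6 Ω
Net reactance X = X_L − X_C = 559 Ω
Z = 338 + j559 Ω
|Z| = √(338² + 559²) = 653 Ω
∠Z = arctan(559/338) = 58.8°
I = V/|Z| = 23.1 mA
P = VI cos φ = 15.1 × 0.0231 × cos(58.8°) = 181 mW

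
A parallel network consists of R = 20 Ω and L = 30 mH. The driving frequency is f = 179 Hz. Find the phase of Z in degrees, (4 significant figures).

30.66°

ω = 2πf = 1125 rad/s
X_L = ωL = 33.74 Ω
Parallel: admittances add. Y = 1/R + 1/(jωL)
Y = (0.05000 − j0.02964) S
|Y| = 0.05812 S → |Z| = 1/|Y| = 17.20 Ω, ∠Z = −∠Y = 30.66°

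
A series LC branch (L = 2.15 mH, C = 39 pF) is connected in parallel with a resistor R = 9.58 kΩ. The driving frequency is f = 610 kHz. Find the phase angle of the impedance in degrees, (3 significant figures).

80.8°

ω = 2πf = 3.833e+06 rad/s
X_L = ωL = 8240 Ω
X_C = 1/(ωC) = 6690 Ω
Branch 1: Z₁ = R = 9580 Ω
Branch 2 (series LC): Z₂ = j(X_L − X_C) = j1550 Ω
Parallel: Z = Z₁Z₂/(Z₁+Z₂), |Z| = 1530 Ω, ∠Z = 80.8°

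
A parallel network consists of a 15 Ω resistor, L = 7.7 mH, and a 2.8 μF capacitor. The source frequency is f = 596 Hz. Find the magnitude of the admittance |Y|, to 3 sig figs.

ω = 2πf = 3745 rad/s
X_L = ωL = 28.8 Ω
X_C = 1/(ωC) = 95.4 Ω
Parallel: admittances add. Y = 1/R + 1/(jωL) + jωC
Y = (0.0667 − j0.0242) S
|Y| = 0.0709 S → |Z| = 1/|Y| = 14.1 Ω, ∠Z = −∠Y = 19.9°

70.9 mS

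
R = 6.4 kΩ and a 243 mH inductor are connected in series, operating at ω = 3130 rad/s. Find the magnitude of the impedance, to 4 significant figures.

6445 Ω

X_L = ωL = 760.6 Ω
Z = 6400 + j760.6 Ω
|Z| = √(6400² + 760.6²) = 6445 Ω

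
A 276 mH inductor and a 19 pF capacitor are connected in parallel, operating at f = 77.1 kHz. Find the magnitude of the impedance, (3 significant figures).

580000 Ω

ω = 2πf = 484400 rad/s
X_L = ωL = 134000 Ω
X_C = 1/(ωC) = 109000 Ω
Parallel: admittances add. Y = 1/(jωL) + jωC
Y = (0 + j1.73e-06) S
|Y| = 1.73e-06 S → |Z| = 1/|Y| = 580000 Ω, ∠Z = −∠Y = -90.0°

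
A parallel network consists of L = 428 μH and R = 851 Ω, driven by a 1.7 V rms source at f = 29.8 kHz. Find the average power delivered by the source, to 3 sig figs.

3.40 mW

ω = 2πf = 187200 rad/s
X_L = ωL = 80.1 Ω
Parallel: admittances add. Y = 1/R + 1/(jωL)
Y = (0.00118 − j0.0125) S
|Y| = 0.0125 S → |Z| = 1/|Y| = 79.8 Ω, ∠Z = −∠Y = 84.6°
I = V/|Z| = 21.3 mA
P = VI cos φ = 1.7 × 0.0213 × cos(84.6°) = 3.40 mW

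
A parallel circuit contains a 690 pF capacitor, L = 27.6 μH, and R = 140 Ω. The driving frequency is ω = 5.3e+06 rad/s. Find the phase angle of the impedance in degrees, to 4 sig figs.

X_L = ωL = 146.3 Ω
X_C = 1/(ωC) = 273.4 Ω
Parallel: admittances add. Y = 1/R + 1/(jωL) + jωC
Y = (0.007143 − j0.003179) S
|Y| = 0.007818 S → |Z| = 1/|Y| = 127.9 Ω, ∠Z = −∠Y = 23.99°

23.99°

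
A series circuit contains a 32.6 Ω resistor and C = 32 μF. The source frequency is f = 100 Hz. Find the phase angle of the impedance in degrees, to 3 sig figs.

-56.8°

ω = 2πf = 628.3 rad/s
X_C = 1/(ωC) = 49.7 Ω
Z = 32.6 − j49.7 Ω
|Z| = √(32.6² + 49.7²) = 59.5 Ω
∠Z = arctan(-49.7/32.6) = -56.8°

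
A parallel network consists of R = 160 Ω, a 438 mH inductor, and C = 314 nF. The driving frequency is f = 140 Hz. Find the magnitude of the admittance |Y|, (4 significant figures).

ω = 2πf = 879.6 rad/s
X_L = ωL = 385.3 Ω
X_C = 1/(ωC) = 3620 Ω
Parallel: admittances add. Y = 1/R + 1/(jωL) + jωC
Y = (0.006250 − j0.002319) S
|Y| = 0.006666 S → |Z| = 1/|Y| = 150.0 Ω, ∠Z = −∠Y = 20.36°

6.666 mS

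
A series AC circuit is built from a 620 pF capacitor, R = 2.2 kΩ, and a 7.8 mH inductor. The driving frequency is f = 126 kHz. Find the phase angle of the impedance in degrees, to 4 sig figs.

ω = 2πf = 791700 rad/s
X_L = ωL = 6175 Ω
X_C = 1/(ωC) = 2037 Ω
Net reactance X = X_L − X_C = 4138 Ω
Z = 2200 + j4138 Ω
|Z| = √(2200² + 4138²) = 4686 Ω
∠Z = arctan(4138/2200) = 62.00°

62.00°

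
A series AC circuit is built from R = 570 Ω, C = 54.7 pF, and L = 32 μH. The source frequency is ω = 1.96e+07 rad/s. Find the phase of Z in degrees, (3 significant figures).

-28.2°

X_L = ωL = 627 Ω
X_C = 1/(ωC) = 933 Ω
Net reactance X = X_L − X_C = -306 Ω
Z = 570 − j306 Ω
|Z| = √(570² + 306²) = 647 Ω
∠Z = arctan(-306/570) = -28.2°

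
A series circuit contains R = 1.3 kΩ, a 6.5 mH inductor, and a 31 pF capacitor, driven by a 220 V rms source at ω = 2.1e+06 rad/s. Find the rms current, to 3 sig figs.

102 mA

X_L = ωL = 13600 Ω
X_C = 1/(ωC) = 15400 Ω
Net reactance X = X_L − X_C = -1710 Ω
Z = 1300 − j1710 Ω
|Z| = √(1300² + 1710²) = 2150 Ω
I = V/|Z| = 220/2150 = 102 mA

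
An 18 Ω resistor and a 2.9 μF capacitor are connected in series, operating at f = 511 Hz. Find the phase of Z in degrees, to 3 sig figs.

ω = 2πf = 3211 rad/s
X_C = 1/(ωC) = 107 Ω
Z = 18.0 − j107 Ω
|Z| = √(18.0² + 107²) = 109 Ω
∠Z = arctan(-107/18.0) = -80.5°

-80.5°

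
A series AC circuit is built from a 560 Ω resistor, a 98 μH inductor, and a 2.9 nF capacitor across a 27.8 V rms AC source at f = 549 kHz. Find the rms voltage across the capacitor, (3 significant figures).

4.57 V

ω = 2πf = 3.449e+06 rad/s
X_L = ωL = 338 Ω
X_C = 1/(ωC) = 100 Ω
Net reactance X = X_L − X_C = 238 Ω
Z = 560 + j238 Ω
|Z| = √(560² + 238²) = 609 Ω
I = V/|Z| = 45.7 mA
V_C = I·|Z_C| = 0.0457 × 100 = 4.57 V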